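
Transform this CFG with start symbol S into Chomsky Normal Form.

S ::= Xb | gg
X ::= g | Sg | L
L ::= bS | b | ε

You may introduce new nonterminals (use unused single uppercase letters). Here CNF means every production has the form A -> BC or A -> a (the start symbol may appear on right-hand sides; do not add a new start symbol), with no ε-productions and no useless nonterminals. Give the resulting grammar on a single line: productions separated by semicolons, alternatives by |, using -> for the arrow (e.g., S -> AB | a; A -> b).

Nullable: {L, X}; after ε-elimination: S -> b | Xb | gg; L -> b | bS; X -> L | g | Sg.
After unit-elimination: S -> b | Xb | gg; L -> b | bS; X -> b | g | Sg | bS.
TERM: introduce A -> b, B -> g and substitute in every rule of length ≥2.
Drop unreachable/unproductive: L.

S -> b | BB | XA; A -> b; B -> g; X -> b | g | AS | SB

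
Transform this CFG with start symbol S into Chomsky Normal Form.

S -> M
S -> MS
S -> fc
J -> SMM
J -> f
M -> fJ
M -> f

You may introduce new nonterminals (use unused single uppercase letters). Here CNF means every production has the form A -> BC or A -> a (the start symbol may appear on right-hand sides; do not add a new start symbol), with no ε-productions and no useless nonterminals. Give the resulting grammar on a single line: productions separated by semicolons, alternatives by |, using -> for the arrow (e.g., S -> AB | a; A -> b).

S -> f | AB | AJ | MS; A -> f; B -> c; C -> MM; J -> f | SC; M -> f | AJ

No ε-productions.
After unit-elimination: S -> f | MS | fJ | fc; J -> f | SMM; M -> f | fJ.
TERM: introduce B -> c, A -> f and substitute in every rule of length ≥2.
BIN: J -> SMM becomes J -> SC, C -> MM.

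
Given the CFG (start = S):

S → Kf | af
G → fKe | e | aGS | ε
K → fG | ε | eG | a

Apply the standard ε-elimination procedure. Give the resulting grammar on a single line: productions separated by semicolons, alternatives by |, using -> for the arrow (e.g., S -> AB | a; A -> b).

S -> f | Kf | af; G -> e | aS | fe | aGS | fKe; K -> a | e | f | eG | fG

Nullable set: {G, K}.
S -> Kf: K nullable, giving Kf | f.
Drop G -> ε.
G -> aGS: G nullable, giving aGS | aS.
G -> fKe: K nullable, giving fKe | fe.
Drop K -> ε.
K -> eG: G nullable, giving e | eG.
K -> fG: G nullable, giving f | fG.
Unchanged (no nullable symbols): S -> af; G -> e; K -> a.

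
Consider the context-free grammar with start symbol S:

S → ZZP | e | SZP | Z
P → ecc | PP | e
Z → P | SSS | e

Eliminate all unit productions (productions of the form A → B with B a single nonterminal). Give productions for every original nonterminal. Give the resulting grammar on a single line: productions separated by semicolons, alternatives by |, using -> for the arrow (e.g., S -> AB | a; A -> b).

Unit productions: S->Z, Z->P.
Unit pairs (A ⇒* B via units): (S,P), (S,Z), (Z,P).
S: inherits non-unit rules of {P, S, Z} → PP | SSS | SZP | ZZP | e | ecc.
P: inherits non-unit rules of {P} → PP | e | ecc.
Z: inherits non-unit rules of {P, Z} → PP | SSS | e | ecc.

S -> e | PP | SSS | SZP | ZZP | ecc; P -> e | PP | ecc; Z -> e | PP | SSS | ecc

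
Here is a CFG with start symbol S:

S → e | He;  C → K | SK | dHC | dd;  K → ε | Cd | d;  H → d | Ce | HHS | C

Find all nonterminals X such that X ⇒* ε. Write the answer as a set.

Directly nullable (have an ε-rule): {K}.
C is nullable via C -> K (every symbol on the right is already known nullable).
H is nullable via H -> C (every symbol on the right is already known nullable).
Not nullable: S — each has a terminal in every rule's right-hand side or depends on a non-nullable symbol.

{C, H, K}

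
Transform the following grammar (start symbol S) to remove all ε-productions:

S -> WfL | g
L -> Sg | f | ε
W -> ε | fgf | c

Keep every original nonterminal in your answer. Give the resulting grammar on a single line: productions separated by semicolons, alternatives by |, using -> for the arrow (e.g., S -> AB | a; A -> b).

Nullable set: {L, W}.
S -> WfL: W, L nullable, giving Wf | WfL | f | fL.
Drop L -> ε.
Drop W -> ε.
Unchanged (no nullable symbols): S -> g; L -> Sg; L -> f; W -> c; W -> fgf.

S -> f | g | Wf | fL | WfL; L -> f | Sg; W -> c | fgf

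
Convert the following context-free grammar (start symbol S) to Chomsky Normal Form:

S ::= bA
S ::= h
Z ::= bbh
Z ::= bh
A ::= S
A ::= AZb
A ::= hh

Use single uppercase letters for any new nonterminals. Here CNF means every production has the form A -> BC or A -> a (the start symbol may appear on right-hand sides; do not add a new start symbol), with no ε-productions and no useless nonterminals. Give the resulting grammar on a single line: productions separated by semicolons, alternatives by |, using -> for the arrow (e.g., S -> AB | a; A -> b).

S -> h | BA; A -> h | AD | BA | CC; B -> b; C -> h; D -> ZB; E -> BC; Z -> BC | BE

No ε-productions.
After unit-elimination: S -> h | bA; A -> h | bA | hh | AZb; Z -> bh | bbh.
TERM: introduce B -> b, C -> h and substitute in every rule of length ≥2.
BIN: A -> AZB becomes A -> AD, D -> ZB; Z -> BBC becomes Z -> BE, E -> BC.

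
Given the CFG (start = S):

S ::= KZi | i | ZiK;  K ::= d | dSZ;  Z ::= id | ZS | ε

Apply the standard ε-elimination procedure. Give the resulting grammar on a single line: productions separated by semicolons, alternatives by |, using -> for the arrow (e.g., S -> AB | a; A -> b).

S -> i | Ki | iK | KZi | ZiK; K -> d | dS | dSZ; Z -> S | ZS | id

Nullable set: {Z}.
S -> KZi: Z nullable, giving KZi | Ki.
S -> ZiK: Z nullable, giving ZiK | iK.
K -> dSZ: Z nullable, giving dS | dSZ.
Drop Z -> ε.
Z -> ZS: Z nullable, giving S | ZS.
Unchanged (no nullable symbols): S -> i; K -> d; Z -> id.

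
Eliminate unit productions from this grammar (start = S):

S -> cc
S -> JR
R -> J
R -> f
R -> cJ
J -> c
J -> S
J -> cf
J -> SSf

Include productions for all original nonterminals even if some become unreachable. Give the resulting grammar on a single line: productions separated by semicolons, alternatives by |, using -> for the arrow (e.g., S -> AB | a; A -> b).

S -> JR | cc; J -> c | JR | cc | cf | SSf; R -> c | f | JR | cJ | cc | cf | SSf

Unit productions: J->S, R->J.
Unit pairs (A ⇒* B via units): (J,S), (R,J), (R,S).
S: inherits non-unit rules of {S} → JR | cc.
J: inherits non-unit rules of {J, S} → JR | SSf | c | cc | cf.
R: inherits non-unit rules of {J, R, S} → JR | SSf | c | cJ | cc | cf | f.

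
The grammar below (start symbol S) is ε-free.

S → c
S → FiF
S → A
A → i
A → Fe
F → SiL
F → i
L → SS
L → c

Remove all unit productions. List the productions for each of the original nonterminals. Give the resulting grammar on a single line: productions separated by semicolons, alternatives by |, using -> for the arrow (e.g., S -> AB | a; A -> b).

Unit productions: S->A.
Unit pairs (A ⇒* B via units): (S,A).
S: inherits non-unit rules of {A, S} → Fe | FiF | c | i.
A: inherits non-unit rules of {A} → Fe | i.
F: inherits non-unit rules of {F} → SiL | i.
L: inherits non-unit rules of {L} → SS | c.

S -> c | i | Fe | FiF; A -> i | Fe; F -> i | SiL; L -> c | SS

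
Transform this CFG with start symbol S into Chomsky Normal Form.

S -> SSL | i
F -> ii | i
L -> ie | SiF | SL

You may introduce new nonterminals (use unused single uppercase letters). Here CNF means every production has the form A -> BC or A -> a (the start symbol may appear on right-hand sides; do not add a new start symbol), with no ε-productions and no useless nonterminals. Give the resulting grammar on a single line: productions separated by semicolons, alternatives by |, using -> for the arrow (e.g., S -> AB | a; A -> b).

S -> i | SD; A -> i; B -> e; C -> AF; D -> SL; F -> i | AA; L -> AB | SC | SL

No ε-productions.
No unit productions to eliminate.
TERM: introduce B -> e, A -> i and substitute in every rule of length ≥2.
BIN: L -> SAF becomes L -> SC, C -> AF; S -> SSL becomes S -> SD, D -> SL.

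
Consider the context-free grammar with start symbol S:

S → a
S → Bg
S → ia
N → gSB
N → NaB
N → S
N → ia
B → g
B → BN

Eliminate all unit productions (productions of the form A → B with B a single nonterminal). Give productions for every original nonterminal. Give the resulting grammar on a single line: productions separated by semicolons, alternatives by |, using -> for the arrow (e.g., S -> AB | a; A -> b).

S -> a | Bg | ia; B -> g | BN; N -> a | Bg | ia | NaB | gSB

Unit productions: N->S.
Unit pairs (A ⇒* B via units): (N,S).
S: inherits non-unit rules of {S} → Bg | a | ia.
B: inherits non-unit rules of {B} → BN | g.
N: inherits non-unit rules of {N, S} → Bg | NaB | a | gSB | ia.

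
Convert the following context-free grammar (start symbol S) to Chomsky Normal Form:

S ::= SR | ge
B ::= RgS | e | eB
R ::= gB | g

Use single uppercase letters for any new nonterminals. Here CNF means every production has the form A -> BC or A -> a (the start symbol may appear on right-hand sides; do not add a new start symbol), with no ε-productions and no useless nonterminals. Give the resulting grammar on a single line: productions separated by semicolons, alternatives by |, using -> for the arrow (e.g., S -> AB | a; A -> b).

S -> AC | SR; A -> g; B -> e | CB | RD; C -> e; D -> AS; R -> g | AB

No ε-productions.
No unit productions to eliminate.
TERM: introduce C -> e, A -> g and substitute in every rule of length ≥2.
BIN: B -> RAS becomes B -> RD, D -> AS.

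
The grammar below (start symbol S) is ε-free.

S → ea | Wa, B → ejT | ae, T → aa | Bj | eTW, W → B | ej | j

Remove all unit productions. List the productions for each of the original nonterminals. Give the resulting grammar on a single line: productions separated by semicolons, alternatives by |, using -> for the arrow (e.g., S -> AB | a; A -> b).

Unit productions: W->B.
Unit pairs (A ⇒* B via units): (W,B).
S: inherits non-unit rules of {S} → Wa | ea.
B: inherits non-unit rules of {B} → ae | ejT.
T: inherits non-unit rules of {T} → Bj | aa | eTW.
W: inherits non-unit rules of {B, W} → ae | ej | ejT | j.

S -> Wa | ea; B -> ae | ejT; T -> Bj | aa | eTW; W -> j | ae | ej | ejT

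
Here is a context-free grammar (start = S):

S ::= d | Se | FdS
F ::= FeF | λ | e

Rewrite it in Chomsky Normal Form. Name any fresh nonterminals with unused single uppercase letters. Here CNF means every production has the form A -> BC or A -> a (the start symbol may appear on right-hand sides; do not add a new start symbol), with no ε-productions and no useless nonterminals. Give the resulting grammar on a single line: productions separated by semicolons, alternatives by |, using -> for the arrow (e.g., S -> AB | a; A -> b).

Nullable: {F}; after ε-elimination: S -> d | Se | dS | FdS; F -> e | Fe | eF | FeF.
No unit productions to eliminate.
TERM: introduce B -> d, A -> e and substitute in every rule of length ≥2.
BIN: F -> FAF becomes F -> FC, C -> AF; S -> FBS becomes S -> FD, D -> BS.

S -> d | BS | FD | SA; A -> e; B -> d; C -> AF; D -> BS; F -> e | AF | FA | FC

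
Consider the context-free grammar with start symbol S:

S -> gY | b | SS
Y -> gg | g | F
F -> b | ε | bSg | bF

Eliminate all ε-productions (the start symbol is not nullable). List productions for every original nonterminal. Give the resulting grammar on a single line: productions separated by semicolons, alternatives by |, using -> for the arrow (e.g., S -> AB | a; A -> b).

Nullable set: {F, Y}.
S -> gY: Y nullable, giving g | gY.
Drop F -> ε.
F -> bF: F nullable, giving b | bF.
Y -> F: F nullable, giving F.
Unchanged (no nullable symbols): S -> SS; S -> b; F -> b; F -> bSg; Y -> g; Y -> gg.

S -> b | g | SS | gY; F -> b | bF | bSg; Y -> F | g | gg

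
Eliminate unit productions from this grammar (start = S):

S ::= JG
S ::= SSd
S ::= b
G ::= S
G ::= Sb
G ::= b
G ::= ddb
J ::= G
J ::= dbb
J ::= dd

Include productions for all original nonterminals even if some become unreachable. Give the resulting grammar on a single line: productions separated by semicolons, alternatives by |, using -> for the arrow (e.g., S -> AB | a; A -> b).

S -> b | JG | SSd; G -> b | JG | Sb | SSd | ddb; J -> b | JG | Sb | dd | SSd | dbb | ddb

Unit productions: G->S, J->G.
Unit pairs (A ⇒* B via units): (G,S), (J,G), (J,S).
S: inherits non-unit rules of {S} → JG | SSd | b.
G: inherits non-unit rules of {G, S} → JG | SSd | Sb | b | ddb.
J: inherits non-unit rules of {G, J, S} → JG | SSd | Sb | b | dbb | dd | ddb.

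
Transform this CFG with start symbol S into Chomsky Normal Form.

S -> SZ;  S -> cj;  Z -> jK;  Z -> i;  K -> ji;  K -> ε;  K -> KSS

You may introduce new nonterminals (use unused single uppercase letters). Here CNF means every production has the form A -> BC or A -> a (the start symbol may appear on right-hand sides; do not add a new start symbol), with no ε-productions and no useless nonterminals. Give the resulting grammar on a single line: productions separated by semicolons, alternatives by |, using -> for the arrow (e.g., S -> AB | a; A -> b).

Nullable: {K}; after ε-elimination: S -> SZ | cj; K -> SS | ji | KSS; Z -> i | j | jK.
No unit productions to eliminate.
TERM: introduce C -> c, B -> i, A -> j and substitute in every rule of length ≥2.
BIN: K -> KSS becomes K -> KD, D -> SS.

S -> CA | SZ; A -> j; B -> i; C -> c; D -> SS; K -> AB | KD | SS; Z -> i | j | AK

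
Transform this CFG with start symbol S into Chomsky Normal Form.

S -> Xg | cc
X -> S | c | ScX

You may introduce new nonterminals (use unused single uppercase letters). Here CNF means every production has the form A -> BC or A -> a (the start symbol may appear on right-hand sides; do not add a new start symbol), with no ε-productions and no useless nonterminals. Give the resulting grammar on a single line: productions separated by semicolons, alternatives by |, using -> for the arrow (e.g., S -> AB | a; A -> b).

No ε-productions.
After unit-elimination: S -> Xg | cc; X -> c | Xg | cc | ScX.
TERM: introduce B -> c, A -> g and substitute in every rule of length ≥2.
BIN: X -> SBX becomes X -> SC, C -> BX.

S -> BB | XA; A -> g; B -> c; C -> BX; X -> c | BB | SC | XA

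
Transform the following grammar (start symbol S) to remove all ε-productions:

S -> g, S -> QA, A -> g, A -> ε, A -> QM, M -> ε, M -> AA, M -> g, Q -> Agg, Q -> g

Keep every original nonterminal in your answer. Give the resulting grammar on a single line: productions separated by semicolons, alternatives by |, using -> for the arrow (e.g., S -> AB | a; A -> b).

S -> Q | g | QA; A -> Q | g | QM; M -> A | g | AA; Q -> g | gg | Agg

Nullable set: {A, M}.
S -> QA: A nullable, giving Q | QA.
Drop A -> ε.
A -> QM: M nullable, giving Q | QM.
Drop M -> ε.
M -> AA: A, A nullable, giving A | AA.
Q -> Agg: A nullable, giving Agg | gg.
Unchanged (no nullable symbols): S -> g; A -> g; M -> g; Q -> g.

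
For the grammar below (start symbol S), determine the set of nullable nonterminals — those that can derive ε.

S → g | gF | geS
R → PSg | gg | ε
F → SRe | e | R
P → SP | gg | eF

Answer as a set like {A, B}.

Directly nullable (have an ε-rule): {R}.
F is nullable via F -> R (every symbol on the right is already known nullable).
Not nullable: P, S — each has a terminal in every rule's right-hand side or depends on a non-nullable symbol.

{F, R}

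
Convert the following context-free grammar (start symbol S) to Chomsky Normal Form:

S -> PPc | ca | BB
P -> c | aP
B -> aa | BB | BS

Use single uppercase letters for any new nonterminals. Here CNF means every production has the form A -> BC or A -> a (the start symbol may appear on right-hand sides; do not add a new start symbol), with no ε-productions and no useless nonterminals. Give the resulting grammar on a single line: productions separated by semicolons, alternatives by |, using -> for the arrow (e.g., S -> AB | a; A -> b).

No ε-productions.
No unit productions to eliminate.
TERM: introduce A -> a, C -> c and substitute in every rule of length ≥2.
BIN: S -> PPC becomes S -> PD, D -> PC.

S -> BB | CA | PD; A -> a; B -> AA | BB | BS; C -> c; D -> PC; P -> c | AP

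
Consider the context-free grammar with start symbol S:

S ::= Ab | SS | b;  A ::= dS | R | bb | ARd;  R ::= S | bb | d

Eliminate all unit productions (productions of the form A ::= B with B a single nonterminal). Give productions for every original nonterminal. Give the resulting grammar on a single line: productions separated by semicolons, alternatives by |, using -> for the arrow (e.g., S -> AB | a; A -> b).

S -> b | Ab | SS; A -> b | d | Ab | SS | bb | dS | ARd; R -> b | d | Ab | SS | bb

Unit productions: A->R, R->S.
Unit pairs (A ⇒* B via units): (A,R), (A,S), (R,S).
S: inherits non-unit rules of {S} → Ab | SS | b.
A: inherits non-unit rules of {A, R, S} → ARd | Ab | SS | b | bb | d | dS.
R: inherits non-unit rules of {R, S} → Ab | SS | b | bb | d.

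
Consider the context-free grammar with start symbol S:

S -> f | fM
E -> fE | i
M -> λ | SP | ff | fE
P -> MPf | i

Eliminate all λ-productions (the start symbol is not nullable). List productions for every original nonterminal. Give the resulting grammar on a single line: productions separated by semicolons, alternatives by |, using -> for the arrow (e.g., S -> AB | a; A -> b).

S -> f | fM; E -> i | fE; M -> SP | fE | ff; P -> i | Pf | MPf

Nullable set: {M}.
S -> fM: M nullable, giving f | fM.
Drop M -> λ.
P -> MPf: M nullable, giving MPf | Pf.
Unchanged (no nullable symbols): S -> f; E -> fE; E -> i; M -> SP; M -> fE; M -> ff; P -> i.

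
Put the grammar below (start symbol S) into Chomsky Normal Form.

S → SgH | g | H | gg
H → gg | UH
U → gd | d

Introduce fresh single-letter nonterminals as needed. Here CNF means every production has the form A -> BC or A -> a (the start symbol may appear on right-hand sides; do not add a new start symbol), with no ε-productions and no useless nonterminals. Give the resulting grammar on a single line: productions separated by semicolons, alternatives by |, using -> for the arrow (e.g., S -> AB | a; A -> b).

S -> g | AA | SC | UH; A -> g; B -> d; C -> AH; H -> AA | UH; U -> d | AB

No ε-productions.
After unit-elimination: S -> g | UH | gg | SgH; H -> UH | gg; U -> d | gd.
TERM: introduce B -> d, A -> g and substitute in every rule of length ≥2.
BIN: S -> SAH becomes S -> SC, C -> AH.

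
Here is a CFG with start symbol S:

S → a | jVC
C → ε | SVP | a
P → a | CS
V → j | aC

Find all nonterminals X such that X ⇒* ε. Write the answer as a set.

Directly nullable (have an ε-rule): {C}.
Not nullable: P, S, V — each has a terminal in every rule's right-hand side or depends on a non-nullable symbol.

{C}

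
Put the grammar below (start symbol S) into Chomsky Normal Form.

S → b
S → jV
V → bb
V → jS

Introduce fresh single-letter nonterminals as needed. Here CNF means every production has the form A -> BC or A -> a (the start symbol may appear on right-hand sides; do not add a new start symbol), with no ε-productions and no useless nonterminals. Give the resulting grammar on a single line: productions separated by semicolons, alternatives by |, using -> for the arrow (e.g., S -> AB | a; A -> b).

S -> b | AV; A -> j; B -> b; V -> AS | BB

No ε-productions.
No unit productions to eliminate.
TERM: introduce B -> b, A -> j and substitute in every rule of length ≥2.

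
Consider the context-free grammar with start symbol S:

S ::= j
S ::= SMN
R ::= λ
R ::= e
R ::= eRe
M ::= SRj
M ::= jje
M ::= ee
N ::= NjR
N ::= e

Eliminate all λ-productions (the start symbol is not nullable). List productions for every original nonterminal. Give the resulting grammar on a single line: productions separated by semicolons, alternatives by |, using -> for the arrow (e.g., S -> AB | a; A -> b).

Nullable set: {R}.
M -> SRj: R nullable, giving SRj | Sj.
N -> NjR: R nullable, giving Nj | NjR.
Drop R -> λ.
R -> eRe: R nullable, giving eRe | ee.
Unchanged (no nullable symbols): S -> SMN; S -> j; M -> ee; M -> jje; N -> e; R -> e.

S -> j | SMN; M -> Sj | ee | SRj | jje; N -> e | Nj | NjR; R -> e | ee | eRe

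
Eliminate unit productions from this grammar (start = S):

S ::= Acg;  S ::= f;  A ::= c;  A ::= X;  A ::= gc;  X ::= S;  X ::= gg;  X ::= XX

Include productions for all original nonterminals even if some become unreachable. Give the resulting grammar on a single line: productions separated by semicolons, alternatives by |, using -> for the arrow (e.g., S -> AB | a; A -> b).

S -> f | Acg; A -> c | f | XX | gc | gg | Acg; X -> f | XX | gg | Acg

Unit productions: A->X, X->S.
Unit pairs (A ⇒* B via units): (A,S), (A,X), (X,S).
S: inherits non-unit rules of {S} → Acg | f.
A: inherits non-unit rules of {A, S, X} → Acg | XX | c | f | gc | gg.
X: inherits non-unit rules of {S, X} → Acg | XX | f | gg.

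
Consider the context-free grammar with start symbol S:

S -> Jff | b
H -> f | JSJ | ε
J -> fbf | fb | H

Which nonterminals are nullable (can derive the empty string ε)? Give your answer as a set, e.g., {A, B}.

{H, J}

Directly nullable (have an ε-rule): {H}.
J is nullable via J -> H (every symbol on the right is already known nullable).
Not nullable: S — each has a terminal in every rule's right-hand side or depends on a non-nullable symbol.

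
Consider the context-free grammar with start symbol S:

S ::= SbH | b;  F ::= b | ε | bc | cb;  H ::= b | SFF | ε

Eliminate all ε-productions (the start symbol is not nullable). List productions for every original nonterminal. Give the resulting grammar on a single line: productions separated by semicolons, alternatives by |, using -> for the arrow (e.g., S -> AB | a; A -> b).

S -> b | Sb | SbH; F -> b | bc | cb; H -> S | b | SF | SFF

Nullable set: {F, H}.
S -> SbH: H nullable, giving Sb | SbH.
Drop F -> ε.
Drop H -> ε.
H -> SFF: F, F nullable, giving S | SF | SFF.
Unchanged (no nullable symbols): S -> b; F -> b; F -> bc; F -> cb; H -> b.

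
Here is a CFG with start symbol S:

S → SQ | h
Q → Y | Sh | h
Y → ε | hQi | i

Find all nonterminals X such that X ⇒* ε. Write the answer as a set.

{Q, Y}

Directly nullable (have an ε-rule): {Y}.
Q is nullable via Q -> Y (every symbol on the right is already known nullable).
Not nullable: S — each has a terminal in every rule's right-hand side or depends on a non-nullable symbol.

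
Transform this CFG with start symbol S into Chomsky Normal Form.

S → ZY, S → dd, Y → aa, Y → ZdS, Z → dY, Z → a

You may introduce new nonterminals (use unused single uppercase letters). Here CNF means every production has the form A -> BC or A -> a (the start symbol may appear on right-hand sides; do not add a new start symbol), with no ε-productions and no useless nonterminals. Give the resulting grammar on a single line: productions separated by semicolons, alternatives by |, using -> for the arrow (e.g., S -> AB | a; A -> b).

No ε-productions.
No unit productions to eliminate.
TERM: introduce B -> a, A -> d and substitute in every rule of length ≥2.
BIN: Y -> ZAS becomes Y -> ZC, C -> AS.

S -> AA | ZY; A -> d; B -> a; C -> AS; Y -> BB | ZC; Z -> a | AY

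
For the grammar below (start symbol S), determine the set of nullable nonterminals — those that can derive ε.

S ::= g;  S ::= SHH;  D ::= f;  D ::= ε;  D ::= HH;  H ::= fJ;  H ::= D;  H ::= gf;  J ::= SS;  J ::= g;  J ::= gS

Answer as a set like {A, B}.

{D, H}

Directly nullable (have an ε-rule): {D}.
H is nullable via H -> D (every symbol on the right is already known nullable).
Not nullable: J, S — each has a terminal in every rule's right-hand side or depends on a non-nullable symbol.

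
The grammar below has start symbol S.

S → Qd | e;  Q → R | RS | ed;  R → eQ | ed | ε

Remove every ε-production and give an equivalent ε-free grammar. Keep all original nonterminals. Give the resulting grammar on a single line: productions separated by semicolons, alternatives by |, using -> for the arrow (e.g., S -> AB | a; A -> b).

Nullable set: {Q, R}.
S -> Qd: Q nullable, giving Qd | d.
Q -> R: R nullable, giving R.
Q -> RS: R nullable, giving RS | S.
Drop R -> ε.
R -> eQ: Q nullable, giving e | eQ.
Unchanged (no nullable symbols): S -> e; Q -> ed; R -> ed.

S -> d | e | Qd; Q -> R | S | RS | ed; R -> e | eQ | ed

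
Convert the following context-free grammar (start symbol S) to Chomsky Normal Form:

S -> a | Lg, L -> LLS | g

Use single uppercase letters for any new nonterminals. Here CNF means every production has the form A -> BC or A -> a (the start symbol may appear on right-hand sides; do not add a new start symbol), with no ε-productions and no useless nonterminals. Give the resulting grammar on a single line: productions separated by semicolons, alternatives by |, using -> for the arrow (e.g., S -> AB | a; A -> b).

S -> a | LA; A -> g; B -> LS; L -> g | LB

No ε-productions.
No unit productions to eliminate.
TERM: introduce A -> g and substitute in every rule of length ≥2.
BIN: L -> LLS becomes L -> LB, B -> LS.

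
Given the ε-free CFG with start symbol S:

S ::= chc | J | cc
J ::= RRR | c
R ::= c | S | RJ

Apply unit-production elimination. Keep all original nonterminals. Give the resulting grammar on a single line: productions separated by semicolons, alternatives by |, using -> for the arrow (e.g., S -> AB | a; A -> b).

Unit productions: R->S, S->J.
Unit pairs (A ⇒* B via units): (R,J), (R,S), (S,J).
S: inherits non-unit rules of {J, S} → RRR | c | cc | chc.
J: inherits non-unit rules of {J} → RRR | c.
R: inherits non-unit rules of {J, R, S} → RJ | RRR | c | cc | chc.

S -> c | cc | RRR | chc; J -> c | RRR; R -> c | RJ | cc | RRR | chc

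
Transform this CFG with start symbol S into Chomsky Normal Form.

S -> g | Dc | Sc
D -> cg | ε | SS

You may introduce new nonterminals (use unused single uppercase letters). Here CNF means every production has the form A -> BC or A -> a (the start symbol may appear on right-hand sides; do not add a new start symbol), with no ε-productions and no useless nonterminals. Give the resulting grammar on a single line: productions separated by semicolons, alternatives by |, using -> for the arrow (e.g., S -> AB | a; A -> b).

S -> c | g | DA | SA; A -> c; B -> g; D -> AB | SS

Nullable: {D}; after ε-elimination: S -> c | g | Dc | Sc; D -> SS | cg.
No unit productions to eliminate.
TERM: introduce A -> c, B -> g and substitute in every rule of length ≥2.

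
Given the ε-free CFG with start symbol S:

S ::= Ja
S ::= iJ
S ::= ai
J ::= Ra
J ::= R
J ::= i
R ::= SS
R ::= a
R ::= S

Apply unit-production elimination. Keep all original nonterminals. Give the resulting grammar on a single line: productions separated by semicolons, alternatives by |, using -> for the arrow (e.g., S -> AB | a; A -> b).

S -> Ja | ai | iJ; J -> a | i | Ja | Ra | SS | ai | iJ; R -> a | Ja | SS | ai | iJ

Unit productions: J->R, R->S.
Unit pairs (A ⇒* B via units): (J,R), (J,S), (R,S).
S: inherits non-unit rules of {S} → Ja | ai | iJ.
J: inherits non-unit rules of {J, R, S} → Ja | Ra | SS | a | ai | i | iJ.
R: inherits non-unit rules of {R, S} → Ja | SS | a | ai | iJ.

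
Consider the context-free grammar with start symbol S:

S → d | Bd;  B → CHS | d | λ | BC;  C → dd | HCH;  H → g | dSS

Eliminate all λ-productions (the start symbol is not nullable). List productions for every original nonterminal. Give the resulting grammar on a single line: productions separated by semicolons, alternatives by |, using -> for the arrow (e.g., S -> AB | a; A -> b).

S -> d | Bd; B -> C | d | BC | CHS; C -> dd | HCH; H -> g | dSS

Nullable set: {B}.
S -> Bd: B nullable, giving Bd | d.
Drop B -> λ.
B -> BC: B nullable, giving BC | C.
Unchanged (no nullable symbols): S -> d; B -> CHS; B -> d; C -> HCH; C -> dd; H -> dSS; H -> g.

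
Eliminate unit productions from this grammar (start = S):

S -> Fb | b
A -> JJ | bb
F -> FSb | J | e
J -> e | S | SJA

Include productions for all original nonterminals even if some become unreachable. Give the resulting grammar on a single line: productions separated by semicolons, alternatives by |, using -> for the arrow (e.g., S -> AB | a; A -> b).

Unit productions: F->J, J->S.
Unit pairs (A ⇒* B via units): (F,J), (F,S), (J,S).
S: inherits non-unit rules of {S} → Fb | b.
A: inherits non-unit rules of {A} → JJ | bb.
F: inherits non-unit rules of {F, J, S} → FSb | Fb | SJA | b | e.
J: inherits non-unit rules of {J, S} → Fb | SJA | b | e.

S -> b | Fb; A -> JJ | bb; F -> b | e | Fb | FSb | SJA; J -> b | e | Fb | SJA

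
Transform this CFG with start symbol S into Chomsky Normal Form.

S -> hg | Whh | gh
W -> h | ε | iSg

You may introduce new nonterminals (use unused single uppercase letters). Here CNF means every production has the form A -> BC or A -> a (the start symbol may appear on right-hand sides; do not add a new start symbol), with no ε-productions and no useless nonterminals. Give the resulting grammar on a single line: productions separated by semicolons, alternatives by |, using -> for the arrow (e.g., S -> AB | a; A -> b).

Nullable: {W}; after ε-elimination: S -> gh | hg | hh | Whh; W -> h | iSg.
No unit productions to eliminate.
TERM: introduce B -> g, A -> h, C -> i and substitute in every rule of length ≥2.
BIN: S -> WAA becomes S -> WD, D -> AA; W -> CSB becomes W -> CE, E -> SB.

S -> AA | AB | BA | WD; A -> h; B -> g; C -> i; D -> AA; E -> SB; W -> h | CE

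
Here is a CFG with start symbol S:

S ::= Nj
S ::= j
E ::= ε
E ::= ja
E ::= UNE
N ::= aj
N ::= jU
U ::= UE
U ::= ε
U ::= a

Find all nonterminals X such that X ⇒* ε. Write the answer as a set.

{E, U}

Directly nullable (have an ε-rule): {E, U}.
Not nullable: N, S — each has a terminal in every rule's right-hand side or depends on a non-nullable symbol.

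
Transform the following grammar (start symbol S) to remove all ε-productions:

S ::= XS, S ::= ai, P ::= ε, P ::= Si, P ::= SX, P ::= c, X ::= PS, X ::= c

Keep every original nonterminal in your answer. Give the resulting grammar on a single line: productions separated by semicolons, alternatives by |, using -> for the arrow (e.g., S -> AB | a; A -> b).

S -> XS | ai; P -> c | SX | Si; X -> S | c | PS

Nullable set: {P}.
Drop P -> ε.
X -> PS: P nullable, giving PS | S.
Unchanged (no nullable symbols): S -> XS; S -> ai; P -> SX; P -> Si; P -> c; X -> c.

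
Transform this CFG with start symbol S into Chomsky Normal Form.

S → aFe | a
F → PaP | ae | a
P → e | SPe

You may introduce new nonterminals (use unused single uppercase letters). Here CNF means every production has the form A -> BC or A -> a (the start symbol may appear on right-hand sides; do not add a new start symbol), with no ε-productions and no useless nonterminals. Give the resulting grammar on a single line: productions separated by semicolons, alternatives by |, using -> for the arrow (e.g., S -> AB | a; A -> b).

S -> a | AE; A -> a; B -> e; C -> AP; D -> PB; E -> FB; F -> a | AB | PC; P -> e | SD

No ε-productions.
No unit productions to eliminate.
TERM: introduce A -> a, B -> e and substitute in every rule of length ≥2.
BIN: F -> PAP becomes F -> PC, C -> AP; P -> SPB becomes P -> SD, D -> PB; S -> AFB becomes S -> AE, E -> FB.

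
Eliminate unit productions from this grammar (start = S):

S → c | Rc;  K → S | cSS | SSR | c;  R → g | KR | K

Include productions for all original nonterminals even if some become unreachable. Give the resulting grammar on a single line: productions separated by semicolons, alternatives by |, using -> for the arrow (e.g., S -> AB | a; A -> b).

Unit productions: K->S, R->K.
Unit pairs (A ⇒* B via units): (K,S), (R,K), (R,S).
S: inherits non-unit rules of {S} → Rc | c.
K: inherits non-unit rules of {K, S} → Rc | SSR | c | cSS.
R: inherits non-unit rules of {K, R, S} → KR | Rc | SSR | c | cSS | g.

S -> c | Rc; K -> c | Rc | SSR | cSS; R -> c | g | KR | Rc | SSR | cSS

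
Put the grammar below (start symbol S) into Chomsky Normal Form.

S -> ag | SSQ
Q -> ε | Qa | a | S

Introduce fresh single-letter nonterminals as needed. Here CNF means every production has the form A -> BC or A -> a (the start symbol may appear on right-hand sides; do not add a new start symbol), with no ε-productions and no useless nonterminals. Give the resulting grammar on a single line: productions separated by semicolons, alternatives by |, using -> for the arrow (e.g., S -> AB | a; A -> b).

S -> AB | SD | SS; A -> a; B -> g; C -> SQ; D -> SQ; Q -> a | AB | QA | SC | SS

Nullable: {Q}; after ε-elimination: S -> SS | ag | SSQ; Q -> S | a | Qa.
After unit-elimination: S -> SS | ag | SSQ; Q -> a | Qa | SS | ag | SSQ.
TERM: introduce A -> a, B -> g and substitute in every rule of length ≥2.
BIN: Q -> SSQ becomes Q -> SC, C -> SQ; S -> SSQ becomes S -> SD, D -> SQ.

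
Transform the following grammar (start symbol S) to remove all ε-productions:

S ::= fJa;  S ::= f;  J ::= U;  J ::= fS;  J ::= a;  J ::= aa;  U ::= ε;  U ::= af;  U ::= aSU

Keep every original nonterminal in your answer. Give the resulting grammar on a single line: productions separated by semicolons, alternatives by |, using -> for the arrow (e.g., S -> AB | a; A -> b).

Nullable set: {J, U}.
S -> fJa: J nullable, giving fJa | fa.
J -> U: U nullable, giving U.
Drop U -> ε.
U -> aSU: U nullable, giving aS | aSU.
Unchanged (no nullable symbols): S -> f; J -> a; J -> aa; J -> fS; U -> af.

S -> f | fa | fJa; J -> U | a | aa | fS; U -> aS | af | aSU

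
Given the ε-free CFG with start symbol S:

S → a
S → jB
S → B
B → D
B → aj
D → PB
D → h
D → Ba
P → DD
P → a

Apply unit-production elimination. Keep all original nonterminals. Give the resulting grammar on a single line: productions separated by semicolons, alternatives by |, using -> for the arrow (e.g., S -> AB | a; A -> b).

S -> a | h | Ba | PB | aj | jB; B -> h | Ba | PB | aj; D -> h | Ba | PB; P -> a | DD

Unit productions: B->D, S->B.
Unit pairs (A ⇒* B via units): (B,D), (S,B), (S,D).
S: inherits non-unit rules of {B, D, S} → Ba | PB | a | aj | h | jB.
B: inherits non-unit rules of {B, D} → Ba | PB | aj | h.
D: inherits non-unit rules of {D} → Ba | PB | h.
P: inherits non-unit rules of {P} → DD | a.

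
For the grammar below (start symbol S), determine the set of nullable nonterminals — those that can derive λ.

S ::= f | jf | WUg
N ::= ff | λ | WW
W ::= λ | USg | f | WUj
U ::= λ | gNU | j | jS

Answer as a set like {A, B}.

{N, U, W}

Directly nullable (have an ε-rule): {N, U, W}.
Not nullable: S — each has a terminal in every rule's right-hand side or depends on a non-nullable symbol.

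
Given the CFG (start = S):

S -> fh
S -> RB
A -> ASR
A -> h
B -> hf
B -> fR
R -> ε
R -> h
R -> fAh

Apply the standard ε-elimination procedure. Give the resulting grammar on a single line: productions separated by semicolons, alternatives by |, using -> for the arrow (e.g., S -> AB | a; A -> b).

Nullable set: {R}.
S -> RB: R nullable, giving B | RB.
A -> ASR: R nullable, giving AS | ASR.
B -> fR: R nullable, giving f | fR.
Drop R -> ε.
Unchanged (no nullable symbols): S -> fh; A -> h; B -> hf; R -> fAh; R -> h.

S -> B | RB | fh; A -> h | AS | ASR; B -> f | fR | hf; R -> h | fAh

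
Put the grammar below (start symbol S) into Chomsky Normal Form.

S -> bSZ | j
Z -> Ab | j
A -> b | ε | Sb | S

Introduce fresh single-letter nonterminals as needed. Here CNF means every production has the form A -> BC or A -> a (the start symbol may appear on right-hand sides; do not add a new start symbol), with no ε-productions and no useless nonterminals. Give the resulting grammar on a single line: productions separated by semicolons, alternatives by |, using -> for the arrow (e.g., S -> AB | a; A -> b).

S -> j | BD; A -> b | j | BC | SB; B -> b; C -> SZ; D -> SZ; Z -> b | j | AB

Nullable: {A}; after ε-elimination: S -> j | bSZ; A -> S | b | Sb; Z -> b | j | Ab.
After unit-elimination: S -> j | bSZ; A -> b | j | Sb | bSZ; Z -> b | j | Ab.
TERM: introduce B -> b and substitute in every rule of length ≥2.
BIN: A -> BSZ becomes A -> BC, C -> SZ; S -> BSZ becomes S -> BD, D -> SZ.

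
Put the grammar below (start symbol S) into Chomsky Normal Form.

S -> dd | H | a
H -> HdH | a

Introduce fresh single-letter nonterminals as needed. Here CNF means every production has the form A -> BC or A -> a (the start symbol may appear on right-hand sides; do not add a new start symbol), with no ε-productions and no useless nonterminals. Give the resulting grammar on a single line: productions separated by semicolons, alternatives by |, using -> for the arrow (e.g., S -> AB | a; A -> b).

S -> a | AA | HC; A -> d; B -> AH; C -> AH; H -> a | HB

No ε-productions.
After unit-elimination: S -> a | dd | HdH; H -> a | HdH.
TERM: introduce A -> d and substitute in every rule of length ≥2.
BIN: H -> HAH becomes H -> HB, B -> AH; S -> HAH becomes S -> HC, C -> AH.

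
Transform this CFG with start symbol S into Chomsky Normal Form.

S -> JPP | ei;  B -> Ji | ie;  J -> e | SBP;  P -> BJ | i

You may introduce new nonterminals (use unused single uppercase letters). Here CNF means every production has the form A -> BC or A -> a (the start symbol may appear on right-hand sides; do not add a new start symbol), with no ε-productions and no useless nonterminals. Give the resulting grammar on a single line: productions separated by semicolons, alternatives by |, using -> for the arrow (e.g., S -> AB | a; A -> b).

No ε-productions.
No unit productions to eliminate.
TERM: introduce C -> e, A -> i and substitute in every rule of length ≥2.
BIN: J -> SBP becomes J -> SD, D -> BP; S -> JPP becomes S -> JE, E -> PP.

S -> CA | JE; A -> i; B -> AC | JA; C -> e; D -> BP; E -> PP; J -> e | SD; P -> i | BJ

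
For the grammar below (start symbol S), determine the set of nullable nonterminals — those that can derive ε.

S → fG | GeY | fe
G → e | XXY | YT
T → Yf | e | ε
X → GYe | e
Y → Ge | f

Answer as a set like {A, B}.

{T}

Directly nullable (have an ε-rule): {T}.
Not nullable: G, S, X, Y — each has a terminal in every rule's right-hand side or depends on a non-nullable symbol.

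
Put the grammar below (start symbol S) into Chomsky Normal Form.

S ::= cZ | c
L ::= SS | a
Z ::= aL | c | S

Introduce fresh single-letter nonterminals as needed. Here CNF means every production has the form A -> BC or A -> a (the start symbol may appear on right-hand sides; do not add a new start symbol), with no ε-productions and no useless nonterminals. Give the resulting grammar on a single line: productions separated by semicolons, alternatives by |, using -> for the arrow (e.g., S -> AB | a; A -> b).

No ε-productions.
After unit-elimination: S -> c | cZ; L -> a | SS; Z -> c | aL | cZ.
TERM: introduce B -> a, A -> c and substitute in every rule of length ≥2.

S -> c | AZ; A -> c; B -> a; L -> a | SS; Z -> c | AZ | BL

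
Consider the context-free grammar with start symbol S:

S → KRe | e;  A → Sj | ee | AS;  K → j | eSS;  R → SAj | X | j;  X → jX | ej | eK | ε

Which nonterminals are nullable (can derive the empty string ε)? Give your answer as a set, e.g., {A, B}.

Directly nullable (have an ε-rule): {X}.
R is nullable via R -> X (every symbol on the right is already known nullable).
Not nullable: A, K, S — each has a terminal in every rule's right-hand side or depends on a non-nullable symbol.

{R, X}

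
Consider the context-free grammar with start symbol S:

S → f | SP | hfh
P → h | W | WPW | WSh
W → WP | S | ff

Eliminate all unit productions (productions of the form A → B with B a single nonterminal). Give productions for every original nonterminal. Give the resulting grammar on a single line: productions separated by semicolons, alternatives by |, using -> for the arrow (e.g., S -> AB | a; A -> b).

Unit productions: P->W, W->S.
Unit pairs (A ⇒* B via units): (P,S), (P,W), (W,S).
S: inherits non-unit rules of {S} → SP | f | hfh.
P: inherits non-unit rules of {P, S, W} → SP | WP | WPW | WSh | f | ff | h | hfh.
W: inherits non-unit rules of {S, W} → SP | WP | f | ff | hfh.

S -> f | SP | hfh; P -> f | h | SP | WP | ff | WPW | WSh | hfh; W -> f | SP | WP | ff | hfh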